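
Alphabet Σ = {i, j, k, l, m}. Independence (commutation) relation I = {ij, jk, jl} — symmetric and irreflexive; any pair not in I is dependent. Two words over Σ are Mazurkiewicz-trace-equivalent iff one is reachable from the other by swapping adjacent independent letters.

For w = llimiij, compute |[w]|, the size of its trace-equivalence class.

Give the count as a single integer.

#0=l has no predecessor
#1=l depends on [0:l]
#2=i depends on [1:l]
#3=m depends on [2:i]
#4=i depends on [3:m]
#5=i depends on [4:i]
#6=j depends on [3:m]
sources: [0:l]
N(rest) = Σ N(rest − s) over sources s of rest; N(one piece) = 1:
  size 1 → [5]=1  [6]=1
  size 2 → [4,5]=1  [5,6]=2
  size 3 → [4,5,6]=3
  size 4 → [3,4,5,6]=3
  size 5 → [2,3,4,5,6]=3
  first=0(l) contributes 3

3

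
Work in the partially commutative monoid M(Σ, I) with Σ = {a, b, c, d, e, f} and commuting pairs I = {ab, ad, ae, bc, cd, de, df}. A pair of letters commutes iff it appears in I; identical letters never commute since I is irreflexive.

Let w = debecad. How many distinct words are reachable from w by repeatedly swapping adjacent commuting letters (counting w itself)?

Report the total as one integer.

8

0(d) covers ∅
1(e) covers ∅
2(b) covers 0:d, 1:e
3(e) covers 2:b
4(c) covers 3:e
5(a) covers 4:c
6(d) covers 2:b
floor of heap: 0:d, 1:e
completions by unplaced set U, small U first (add the entries for U minus each lowest piece of U):
  |U|=1: {5}:1  {6}:1
  |U|=2: {4,5}:1  {5,6}:2
  |U|=3: {3,4,5}:1  {4,5,6}:3
  |U|=4: {3,4,5,6}:4
  |U|=5: {2,3,4,5,6}:4
  start at 0(d): 4
  start at 1(e): 4
sum over floor = 8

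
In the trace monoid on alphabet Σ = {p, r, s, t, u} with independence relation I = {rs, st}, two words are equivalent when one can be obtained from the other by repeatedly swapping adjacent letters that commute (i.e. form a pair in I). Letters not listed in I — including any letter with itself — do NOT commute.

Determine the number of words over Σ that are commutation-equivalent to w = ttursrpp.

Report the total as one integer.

#0=t has no predecessor
#1=t depends on [0:t]
#2=u depends on [1:t]
#3=r depends on [2:u]
#4=s depends on [2:u]
#5=r depends on [3:r]
#6=p depends on [4:s, 5:r]
#7=p depends on [6:p]
sources: [0:t]
N(rest) = Σ N(rest − s) over sources s of rest; N(one piece) = 1:
  size 1 → [7]=1
  size 2 → [6,7]=1
  size 3 → [4,6,7]=1  [5,6,7]=1
  size 4 → [3,5,6,7]=1  [4,5,6,7]=2
  size 5 → [3,4,5,6,7]=3
  size 6 → [2,3,4,5,6,7]=3
  first=0(t) contributes 3

3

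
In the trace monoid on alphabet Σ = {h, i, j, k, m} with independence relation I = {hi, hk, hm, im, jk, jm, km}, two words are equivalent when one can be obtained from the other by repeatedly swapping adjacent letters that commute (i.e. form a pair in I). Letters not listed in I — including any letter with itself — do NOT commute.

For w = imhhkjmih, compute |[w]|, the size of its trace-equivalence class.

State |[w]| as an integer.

piece 0:i — minimal
piece 1:m — minimal
piece 2:h — minimal
piece 3:h rests on {2:h}
piece 4:k rests on {0:i}
piece 5:j rests on {0:i, 3:h}
piece 6:m rests on {1:m}
piece 7:i rests on {4:k, 5:j}
piece 8:h rests on {5:j}
minimal pieces: {0:i, 1:m, 2:h}
ways to finish when only these pieces remain (= sum over removing one remaining piece with nothing left below it):
  1 left: {6}→1  {7}→1  {8}→1
  2 left: {1,6}→1  {4,7}→1  {6,7}→2  {6,8}→2  {7,8}→2
  3 left: {1,6,7}→3  {1,6,8}→3  {4,6,7}→3  {4,7,8}→3  {5,7,8}→2  {6,7,8}→6
  4 left: {1,4,6,7}→6  {1,6,7,8}→12  {3,5,7,8}→2  {4,5,7,8}→5  {4,6,7,8}→12  {5,6,7,8}→8
  5 left: {0,4,5,7,8}→5  {1,4,6,7,8}→30  {1,5,6,7,8}→20  {2,3,5,7,8}→2  {3,4,5,7,8}→7  {3,5,6,7,8}→10  {4,5,6,7,8}→25
  6 left: {0,3,4,5,7,8}→12  {0,4,5,6,7,8}→30  {1,3,5,6,7,8}→30  {1,4,5,6,7,8}→75  {2,3,4,5,7,8}→9  {2,3,5,6,7,8}→12  {3,4,5,6,7,8}→42
  7 left: {0,1,4,5,6,7,8}→105  {0,2,3,4,5,7,8}→21  {0,3,4,5,6,7,8}→84  {1,2,3,5,6,7,8}→42  {1,3,4,5,6,7,8}→147  {2,3,4,5,6,7,8}→63
  placing 0:i first → 252 extensions
  placing 1:m first → 168 extensions
  placing 2:h first → 336 extensions
total linear extensions = 756

756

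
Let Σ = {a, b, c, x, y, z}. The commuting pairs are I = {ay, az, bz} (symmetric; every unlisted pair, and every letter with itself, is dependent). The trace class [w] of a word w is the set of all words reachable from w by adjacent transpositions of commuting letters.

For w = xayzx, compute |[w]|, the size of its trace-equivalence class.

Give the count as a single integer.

3

drop 0:x onto floor
drop 1:a onto {0:x}
drop 2:y onto {0:x}
drop 3:z onto {2:y}
drop 4:x onto {1:a, 3:z}
ground layer = {0:x}
drop-orders for the pieces not yet dropped (sum over which currently-grounded one goes next):
  1 to go: {4} 1
  2 to go: {1,4} 1  {3,4} 1
  3 to go: {1,3,4} 2  {2,3,4} 1
  if 0:x drops first: 3 orders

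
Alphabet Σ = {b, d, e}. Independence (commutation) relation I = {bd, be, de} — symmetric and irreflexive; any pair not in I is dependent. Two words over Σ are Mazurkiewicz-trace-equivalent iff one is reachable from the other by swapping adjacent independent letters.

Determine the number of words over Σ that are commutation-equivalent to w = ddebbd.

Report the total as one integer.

drop 0:d onto floor
drop 1:d onto {0:d}
drop 2:e onto floor
drop 3:b onto floor
drop 4:b onto {3:b}
drop 5:d onto {1:d}
ground layer = {0:d, 2:e, 3:b}
drop-orders for the pieces not yet dropped (sum over which currently-grounded one goes next):
  1 to go: {2} 1  {4} 1  {5} 1
  2 to go: {1,5} 1  {2,4} 2  {2,5} 2  {3,4} 1  {4,5} 2
  3 to go: {0,1,5} 1  {1,2,5} 3  {1,4,5} 3  {2,3,4} 3  {2,4,5} 6  {3,4,5} 3
  4 to go: {0,1,2,5} 4  {0,1,4,5} 4  {1,2,4,5} 12  {1,3,4,5} 6  {2,3,4,5} 12
  if 0:d drops first: 30 orders
  if 2:e drops first: 10 orders
  if 3:b drops first: 20 orders
heap linearizations: 60

60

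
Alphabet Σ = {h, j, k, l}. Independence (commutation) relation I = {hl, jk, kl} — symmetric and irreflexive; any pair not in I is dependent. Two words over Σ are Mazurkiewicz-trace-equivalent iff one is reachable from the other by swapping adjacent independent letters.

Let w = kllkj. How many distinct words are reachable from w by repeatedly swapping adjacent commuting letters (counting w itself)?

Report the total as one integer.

10

drop 0:k onto floor
drop 1:l onto floor
drop 2:l onto {1:l}
drop 3:k onto {0:k}
drop 4:j onto {2:l}
ground layer = {0:k, 1:l}
drop-orders for the pieces not yet dropped (sum over which currently-grounded one goes next):
  1 to go: {3} 1  {4} 1
  2 to go: {0,3} 1  {2,4} 1  {3,4} 2
  3 to go: {0,3,4} 3  {1,2,4} 1  {2,3,4} 3
  if 0:k drops first: 4 orders
  if 1:l drops first: 6 orders
heap linearizations: 10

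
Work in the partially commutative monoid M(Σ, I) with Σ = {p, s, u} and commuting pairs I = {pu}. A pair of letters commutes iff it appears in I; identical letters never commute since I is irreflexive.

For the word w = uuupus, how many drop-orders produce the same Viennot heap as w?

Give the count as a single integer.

5

#0=u has no predecessor
#1=u depends on [0:u]
#2=u depends on [1:u]
#3=p has no predecessor
#4=u depends on [2:u]
#5=s depends on [3:p, 4:u]
sources: [0:u, 3:p]
N(rest) = Σ N(rest − s) over sources s of rest; N(one piece) = 1:
  size 1 → [5]=1
  size 2 → [3,5]=1  [4,5]=1
  size 3 → [2,4,5]=1  [3,4,5]=2
  size 4 → [1,2,4,5]=1  [2,3,4,5]=3
  first=0(u) contributes 4
  first=3(p) contributes 1
|[w]| = 5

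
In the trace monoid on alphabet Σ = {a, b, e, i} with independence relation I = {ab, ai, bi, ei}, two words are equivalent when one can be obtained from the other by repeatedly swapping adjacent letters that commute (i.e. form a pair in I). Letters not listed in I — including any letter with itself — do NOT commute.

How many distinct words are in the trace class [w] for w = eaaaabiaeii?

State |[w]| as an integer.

drop 0:e onto floor
drop 1:a onto {0:e}
drop 2:a onto {1:a}
drop 3:a onto {2:a}
drop 4:a onto {3:a}
drop 5:b onto {0:e}
drop 6:i onto floor
drop 7:a onto {4:a}
drop 8:e onto {5:b, 7:a}
drop 9:i onto {6:i}
drop 10:i onto {9:i}
ground layer = {0:e, 6:i}
drop-orders for the pieces not yet dropped (sum over which currently-grounded one goes next):
  1 to go: {8} 1  {10} 1
  2 to go: {5,8} 1  {7,8} 1  {8,10} 2  {9,10} 1
  3 to go: {4,7,8} 1  {5,7,8} 2  {5,8,10} 3  {6,9,10} 1  {7,8,10} 3  {8,9,10} 3
  4 to go: {3,4,7,8} 1  {4,5,7,8} 3  {4,7,8,10} 4  {5,7,8,10} 8  {5,8,9,10} 6  {6,8,9,10} 4  {7,8,9,10} 6
  5 to go: {2,3,4,7,8} 1  {3,4,5,7,8} 4  {3,4,7,8,10} 5  {4,5,7,8,10} 15  {4,7,8,9,10} 10  {5,6,8,9,10} 10  {5,7,8,9,10} 20  {6,7,8,9,10} 10
  6 to go: {1,2,3,4,7,8} 1  {2,3,4,5,7,8} 5  {2,3,4,7,8,10} 6  {3,4,5,7,8,10} 24  {3,4,7,8,9,10} 15  {4,5,7,8,9,10} 45  {4,6,7,8,9,10} 20  {5,6,7,8,9,10} 40
  7 to go: {1,2,3,4,5,7,8} 6  {1,2,3,4,7,8,10} 7  {2,3,4,5,7,8,10} 35  {2,3,4,7,8,9,10} 21  {3,4,5,7,8,9,10} 84  {3,4,6,7,8,9,10} 35  {4,5,6,7,8,9,10} 105
  8 to go: {0,1,2,3,4,5,7,8} 6  {1,2,3,4,5,7,8,10} 48  {1,2,3,4,7,8,9,10} 28  {2,3,4,5,7,8,9,10} 140  {2,3,4,6,7,8,9,10} 56  {3,4,5,6,7,8,9,10} 224
  9 to go: {0,1,2,3,4,5,7,8,10} 54  {1,2,3,4,5,7,8,9,10} 216  {1,2,3,4,6,7,8,9,10} 84  {2,3,4,5,6,7,8,9,10} 420
  if 0:e drops first: 720 orders
  if 6:i drops first: 270 orders
heap linearizations: 990

990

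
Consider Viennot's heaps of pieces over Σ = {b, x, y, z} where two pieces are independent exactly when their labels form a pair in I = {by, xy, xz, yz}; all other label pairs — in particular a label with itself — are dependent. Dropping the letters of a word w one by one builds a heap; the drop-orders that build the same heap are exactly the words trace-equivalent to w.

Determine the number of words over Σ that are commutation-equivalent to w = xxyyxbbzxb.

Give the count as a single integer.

piece 0:x — minimal
piece 1:x rests on {0:x}
piece 2:y — minimal
piece 3:y rests on {2:y}
piece 4:x rests on {1:x}
piece 5:b rests on {4:x}
piece 6:b rests on {5:b}
piece 7:z rests on {6:b}
piece 8:x rests on {6:b}
piece 9:b rests on {7:z, 8:x}
minimal pieces: {0:x, 2:y}
ways to finish when only these pieces remain (= sum over removing one remaining piece with nothing left below it):
  1 left: {3}→1  {9}→1
  2 left: {2,3}→1  {3,9}→2  {7,9}→1  {8,9}→1
  3 left: {2,3,9}→3  {3,7,9}→3  {3,8,9}→3  {7,8,9}→2
  4 left: {2,3,7,9}→6  {2,3,8,9}→6  {3,7,8,9}→8  {6,7,8,9}→2
  5 left: {2,3,7,8,9}→20  {3,6,7,8,9}→10  {5,6,7,8,9}→2
  6 left: {2,3,6,7,8,9}→30  {3,5,6,7,8,9}→12  {4,5,6,7,8,9}→2
  7 left: {1,4,5,6,7,8,9}→2  {2,3,5,6,7,8,9}→42  {3,4,5,6,7,8,9}→14
  8 left: {0,1,4,5,6,7,8,9}→2  {1,3,4,5,6,7,8,9}→16  {2,3,4,5,6,7,8,9}→56
  placing 0:x first → 72 extensions
  placing 2:y first → 18 extensions
total linear extensions = 90

90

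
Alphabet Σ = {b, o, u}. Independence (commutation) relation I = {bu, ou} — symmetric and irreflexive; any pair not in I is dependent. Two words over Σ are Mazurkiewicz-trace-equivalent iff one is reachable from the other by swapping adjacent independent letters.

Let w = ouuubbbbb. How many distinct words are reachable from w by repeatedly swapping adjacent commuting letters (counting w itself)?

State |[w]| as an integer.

84

drop 0:o onto floor
drop 1:u onto floor
drop 2:u onto {1:u}
drop 3:u onto {2:u}
drop 4:b onto {0:o}
drop 5:b onto {4:b}
drop 6:b onto {5:b}
drop 7:b onto {6:b}
drop 8:b onto {7:b}
ground layer = {0:o, 1:u}
drop-orders for the pieces not yet dropped (sum over which currently-grounded one goes next):
  1 to go: {3} 1  {8} 1
  2 to go: {2,3} 1  {3,8} 2  {7,8} 1
  3 to go: {1,2,3} 1  {2,3,8} 3  {3,7,8} 3  {6,7,8} 1
  4 to go: {1,2,3,8} 4  {2,3,7,8} 6  {3,6,7,8} 4  {5,6,7,8} 1
  5 to go: {1,2,3,7,8} 10  {2,3,6,7,8} 10  {3,5,6,7,8} 5  {4,5,6,7,8} 1
  6 to go: {0,4,5,6,7,8} 1  {1,2,3,6,7,8} 20  {2,3,5,6,7,8} 15  {3,4,5,6,7,8} 6
  7 to go: {0,3,4,5,6,7,8} 7  {1,2,3,5,6,7,8} 35  {2,3,4,5,6,7,8} 21
  if 0:o drops first: 56 orders
  if 1:u drops first: 28 orders
heap linearizations: 84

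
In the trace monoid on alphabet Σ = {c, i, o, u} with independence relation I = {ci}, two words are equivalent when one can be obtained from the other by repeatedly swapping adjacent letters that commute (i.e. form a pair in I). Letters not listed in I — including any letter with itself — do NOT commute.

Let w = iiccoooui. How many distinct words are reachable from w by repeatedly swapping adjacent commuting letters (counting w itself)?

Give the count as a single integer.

drop 0:i onto floor
drop 1:i onto {0:i}
drop 2:c onto floor
drop 3:c onto {2:c}
drop 4:o onto {1:i, 3:c}
drop 5:o onto {4:o}
drop 6:o onto {5:o}
drop 7:u onto {6:o}
drop 8:i onto {7:u}
ground layer = {0:i, 2:c}
drop-orders for the pieces not yet dropped (sum over which currently-grounded one goes next):
  1 to go: {8} 1
  2 to go: {7,8} 1
  3 to go: {6,7,8} 1
  4 to go: {5,6,7,8} 1
  5 to go: {4,5,6,7,8} 1
  6 to go: {1,4,5,6,7,8} 1  {3,4,5,6,7,8} 1
  7 to go: {0,1,4,5,6,7,8} 1  {1,3,4,5,6,7,8} 2  {2,3,4,5,6,7,8} 1
  if 0:i drops first: 3 orders
  if 2:c drops first: 3 orders
heap linearizations: 6

6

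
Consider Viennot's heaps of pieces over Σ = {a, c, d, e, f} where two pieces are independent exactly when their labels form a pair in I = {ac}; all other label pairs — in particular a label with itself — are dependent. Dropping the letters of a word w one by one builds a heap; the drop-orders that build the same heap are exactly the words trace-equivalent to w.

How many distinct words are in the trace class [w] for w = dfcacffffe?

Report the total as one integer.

#0=d has no predecessor
#1=f depends on [0:d]
#2=c depends on [1:f]
#3=a depends on [1:f]
#4=c depends on [2:c]
#5=f depends on [3:a, 4:c]
#6=f depends on [5:f]
#7=f depends on [6:f]
#8=f depends on [7:f]
#9=e depends on [8:f]
sources: [0:d]
N(rest) = Σ N(rest − s) over sources s of rest; N(one piece) = 1:
  size 1 → [9]=1
  size 2 → [8,9]=1
  size 3 → [7,8,9]=1
  size 4 → [6,7,8,9]=1
  size 5 → [5,6,7,8,9]=1
  size 6 → [3,5,6,7,8,9]=1  [4,5,6,7,8,9]=1
  size 7 → [2,4,5,6,7,8,9]=1  [3,4,5,6,7,8,9]=2
  size 8 → [2,3,4,5,6,7,8,9]=3
  first=0(d) contributes 3

3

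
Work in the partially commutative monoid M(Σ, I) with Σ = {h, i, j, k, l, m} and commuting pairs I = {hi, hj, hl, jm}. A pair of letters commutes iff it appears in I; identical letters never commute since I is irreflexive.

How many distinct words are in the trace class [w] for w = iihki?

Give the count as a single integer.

3

0(i) covers ∅
1(i) covers 0:i
2(h) covers ∅
3(k) covers 1:i, 2:h
4(i) covers 3:k
floor of heap: 0:i, 2:h
completions by unplaced set U, small U first (add the entries for U minus each lowest piece of U):
  |U|=1: {4}:1
  |U|=2: {3,4}:1
  |U|=3: {1,3,4}:1  {2,3,4}:1
  start at 0(i): 2
  start at 2(h): 1
sum over floor = 3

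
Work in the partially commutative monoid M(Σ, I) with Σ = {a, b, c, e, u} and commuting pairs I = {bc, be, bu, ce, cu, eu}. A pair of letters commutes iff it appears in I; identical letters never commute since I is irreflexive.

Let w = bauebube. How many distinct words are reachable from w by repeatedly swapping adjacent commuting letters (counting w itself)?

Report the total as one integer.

90

piece 0:b — minimal
piece 1:a rests on {0:b}
piece 2:u rests on {1:a}
piece 3:e rests on {1:a}
piece 4:b rests on {1:a}
piece 5:u rests on {2:u}
piece 6:b rests on {4:b}
piece 7:e rests on {3:e}
minimal pieces: {0:b}
ways to finish when only these pieces remain (= sum over removing one remaining piece with nothing left below it):
  1 left: {5}→1  {6}→1  {7}→1
  2 left: {2,5}→1  {3,7}→1  {4,6}→1  {5,6}→2  {5,7}→2  {6,7}→2
  3 left: {2,5,6}→3  {2,5,7}→3  {3,5,7}→3  {3,6,7}→3  {4,5,6}→3  {4,6,7}→3  {5,6,7}→6
  4 left: {2,3,5,7}→6  {2,4,5,6}→6  {2,5,6,7}→12  {3,4,6,7}→6  {3,5,6,7}→12  {4,5,6,7}→12
  5 left: {2,3,5,6,7}→30  {2,4,5,6,7}→30  {3,4,5,6,7}→30
  6 left: {2,3,4,5,6,7}→90
  placing 0:b first → 90 extensions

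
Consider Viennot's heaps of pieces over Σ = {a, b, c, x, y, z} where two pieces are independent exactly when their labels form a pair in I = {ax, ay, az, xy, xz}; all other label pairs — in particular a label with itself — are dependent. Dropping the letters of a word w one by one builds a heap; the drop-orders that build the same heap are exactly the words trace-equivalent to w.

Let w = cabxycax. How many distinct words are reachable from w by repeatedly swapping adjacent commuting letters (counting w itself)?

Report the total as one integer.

4

0(c) covers ∅
1(a) covers 0:c
2(b) covers 1:a
3(x) covers 2:b
4(y) covers 2:b
5(c) covers 3:x, 4:y
6(a) covers 5:c
7(x) covers 5:c
floor of heap: 0:c
completions by unplaced set U, small U first (add the entries for U minus each lowest piece of U):
  |U|=1: {6}:1  {7}:1
  |U|=2: {6,7}:2
  |U|=3: {5,6,7}:2
  |U|=4: {3,5,6,7}:2  {4,5,6,7}:2
  |U|=5: {3,4,5,6,7}:4
  |U|=6: {2,3,4,5,6,7}:4
  start at 0(c): 4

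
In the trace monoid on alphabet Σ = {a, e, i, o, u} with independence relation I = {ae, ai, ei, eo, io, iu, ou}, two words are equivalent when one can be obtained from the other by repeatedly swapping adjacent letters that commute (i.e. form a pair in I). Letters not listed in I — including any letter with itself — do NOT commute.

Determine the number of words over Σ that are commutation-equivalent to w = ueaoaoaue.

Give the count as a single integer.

6

drop 0:u onto floor
drop 1:e onto {0:u}
drop 2:a onto {0:u}
drop 3:o onto {2:a}
drop 4:a onto {3:o}
drop 5:o onto {4:a}
drop 6:a onto {5:o}
drop 7:u onto {1:e, 6:a}
drop 8:e onto {7:u}
ground layer = {0:u}
drop-orders for the pieces not yet dropped (sum over which currently-grounded one goes next):
  1 to go: {8} 1
  2 to go: {7,8} 1
  3 to go: {1,7,8} 1  {6,7,8} 1
  4 to go: {1,6,7,8} 2  {5,6,7,8} 1
  5 to go: {1,5,6,7,8} 3  {4,5,6,7,8} 1
  6 to go: {1,4,5,6,7,8} 4  {3,4,5,6,7,8} 1
  7 to go: {1,3,4,5,6,7,8} 5  {2,3,4,5,6,7,8} 1
  if 0:u drops first: 6 orders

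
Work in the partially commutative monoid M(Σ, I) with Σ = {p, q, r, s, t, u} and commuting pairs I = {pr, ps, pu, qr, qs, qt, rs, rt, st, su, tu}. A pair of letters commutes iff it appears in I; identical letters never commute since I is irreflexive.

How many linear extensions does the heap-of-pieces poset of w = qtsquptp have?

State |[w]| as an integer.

104

#0=q has no predecessor
#1=t has no predecessor
#2=s has no predecessor
#3=q depends on [0:q]
#4=u depends on [3:q]
#5=p depends on [1:t, 3:q]
#6=t depends on [5:p]
#7=p depends on [6:t]
sources: [0:q, 1:t, 2:s]
N(rest) = Σ N(rest − s) over sources s of rest; N(one piece) = 1:
  size 1 → [2]=1  [4]=1  [7]=1
  size 2 → [2,4]=2  [2,7]=2  [4,7]=2  [6,7]=1
  size 3 → [2,4,7]=6  [2,6,7]=3  [4,6,7]=3  [5,6,7]=1
  size 4 → [1,5,6,7]=1  [2,4,6,7]=12  [2,5,6,7]=4  [4,5,6,7]=4
  size 5 → [1,2,5,6,7]=5  [1,4,5,6,7]=5  [2,4,5,6,7]=20  [3,4,5,6,7]=4
  size 6 → [0,3,4,5,6,7]=4  [1,2,4,5,6,7]=30  [1,3,4,5,6,7]=9  [2,3,4,5,6,7]=24
  first=0(q) contributes 63
  first=1(t) contributes 28
  first=2(s) contributes 13
|[w]| = 104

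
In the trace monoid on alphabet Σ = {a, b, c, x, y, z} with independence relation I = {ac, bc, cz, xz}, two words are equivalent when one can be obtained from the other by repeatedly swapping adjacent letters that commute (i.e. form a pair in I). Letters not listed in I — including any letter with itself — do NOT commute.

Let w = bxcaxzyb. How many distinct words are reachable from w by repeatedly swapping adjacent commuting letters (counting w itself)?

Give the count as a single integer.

5

0(b) covers ∅
1(x) covers 0:b
2(c) covers 1:x
3(a) covers 1:x
4(x) covers 2:c, 3:a
5(z) covers 3:a
6(y) covers 4:x, 5:z
7(b) covers 6:y
floor of heap: 0:b
completions by unplaced set U, small U first (add the entries for U minus each lowest piece of U):
  |U|=1: {7}:1
  |U|=2: {6,7}:1
  |U|=3: {4,6,7}:1  {5,6,7}:1
  |U|=4: {2,4,6,7}:1  {4,5,6,7}:2
  |U|=5: {2,4,5,6,7}:3  {3,4,5,6,7}:2
  |U|=6: {2,3,4,5,6,7}:5
  start at 0(b): 5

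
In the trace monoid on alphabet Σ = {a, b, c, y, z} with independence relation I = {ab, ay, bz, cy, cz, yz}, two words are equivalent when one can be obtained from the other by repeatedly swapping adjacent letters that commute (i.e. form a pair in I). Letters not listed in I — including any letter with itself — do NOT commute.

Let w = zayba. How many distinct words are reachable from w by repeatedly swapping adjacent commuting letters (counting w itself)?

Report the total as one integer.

#0=z has no predecessor
#1=a depends on [0:z]
#2=y has no predecessor
#3=b depends on [2:y]
#4=a depends on [1:a]
sources: [0:z, 2:y]
N(rest) = Σ N(rest − s) over sources s of rest; N(one piece) = 1:
  size 1 → [3]=1  [4]=1
  size 2 → [1,4]=1  [2,3]=1  [3,4]=2
  size 3 → [0,1,4]=1  [1,3,4]=3  [2,3,4]=3
  first=0(z) contributes 6
  first=2(y) contributes 4
|[w]| = 10

10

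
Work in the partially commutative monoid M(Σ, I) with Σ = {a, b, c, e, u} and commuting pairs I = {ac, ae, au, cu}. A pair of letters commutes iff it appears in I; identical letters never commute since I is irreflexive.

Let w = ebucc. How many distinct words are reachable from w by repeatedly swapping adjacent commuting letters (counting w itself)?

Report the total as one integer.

3

piece 0:e — minimal
piece 1:b rests on {0:e}
piece 2:u rests on {1:b}
piece 3:c rests on {1:b}
piece 4:c rests on {3:c}
minimal pieces: {0:e}
ways to finish when only these pieces remain (= sum over removing one remaining piece with nothing left below it):
  1 left: {2}→1  {4}→1
  2 left: {2,4}→2  {3,4}→1
  3 left: {2,3,4}→3
  placing 0:e first → 3 extensions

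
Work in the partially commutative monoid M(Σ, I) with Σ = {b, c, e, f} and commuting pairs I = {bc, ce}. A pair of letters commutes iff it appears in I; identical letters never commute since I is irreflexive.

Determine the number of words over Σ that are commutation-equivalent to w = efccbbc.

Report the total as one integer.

#0=e has no predecessor
#1=f depends on [0:e]
#2=c depends on [1:f]
#3=c depends on [2:c]
#4=b depends on [1:f]
#5=b depends on [4:b]
#6=c depends on [3:c]
sources: [0:e]
N(rest) = Σ N(rest − s) over sources s of rest; N(one piece) = 1:
  size 1 → [5]=1  [6]=1
  size 2 → [3,6]=1  [4,5]=1  [5,6]=2
  size 3 → [2,3,6]=1  [3,5,6]=3  [4,5,6]=3
  size 4 → [2,3,5,6]=4  [3,4,5,6]=6
  size 5 → [2,3,4,5,6]=10
  first=0(e) contributes 10

10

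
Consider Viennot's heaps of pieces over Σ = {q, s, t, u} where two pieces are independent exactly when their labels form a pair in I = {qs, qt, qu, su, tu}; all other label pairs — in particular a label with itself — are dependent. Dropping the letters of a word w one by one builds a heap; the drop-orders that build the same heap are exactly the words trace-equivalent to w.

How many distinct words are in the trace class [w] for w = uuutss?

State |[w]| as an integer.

0(u) covers ∅
1(u) covers 0:u
2(u) covers 1:u
3(t) covers ∅
4(s) covers 3:t
5(s) covers 4:s
floor of heap: 0:u, 3:t
completions by unplaced set U, small U first (add the entries for U minus each lowest piece of U):
  |U|=1: {2}:1  {5}:1
  |U|=2: {1,2}:1  {2,5}:2  {4,5}:1
  |U|=3: {0,1,2}:1  {1,2,5}:3  {2,4,5}:3  {3,4,5}:1
  |U|=4: {0,1,2,5}:4  {1,2,4,5}:6  {2,3,4,5}:4
  start at 0(u): 10
  start at 3(t): 10
sum over floor = 20

20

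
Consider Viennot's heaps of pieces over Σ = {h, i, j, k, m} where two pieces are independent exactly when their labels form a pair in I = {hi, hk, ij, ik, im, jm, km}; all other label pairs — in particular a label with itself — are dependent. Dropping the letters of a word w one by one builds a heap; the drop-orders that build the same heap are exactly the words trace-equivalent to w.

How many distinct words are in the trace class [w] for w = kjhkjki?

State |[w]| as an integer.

0(k) covers ∅
1(j) covers 0:k
2(h) covers 1:j
3(k) covers 1:j
4(j) covers 2:h, 3:k
5(k) covers 4:j
6(i) covers ∅
floor of heap: 0:k, 6:i
completions by unplaced set U, small U first (add the entries for U minus each lowest piece of U):
  |U|=1: {5}:1  {6}:1
  |U|=2: {4,5}:1  {5,6}:2
  |U|=3: {2,4,5}:1  {3,4,5}:1  {4,5,6}:3
  |U|=4: {2,3,4,5}:2  {2,4,5,6}:4  {3,4,5,6}:4
  |U|=5: {1,2,3,4,5}:2  {2,3,4,5,6}:10
  start at 0(k): 12
  start at 6(i): 2
sum over floor = 14

14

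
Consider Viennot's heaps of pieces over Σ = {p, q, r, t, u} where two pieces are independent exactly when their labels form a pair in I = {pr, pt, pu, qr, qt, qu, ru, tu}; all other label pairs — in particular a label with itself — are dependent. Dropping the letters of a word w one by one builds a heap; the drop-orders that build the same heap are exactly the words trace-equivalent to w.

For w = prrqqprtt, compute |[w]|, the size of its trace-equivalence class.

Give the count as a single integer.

126

#0=p has no predecessor
#1=r has no predecessor
#2=r depends on [1:r]
#3=q depends on [0:p]
#4=q depends on [3:q]
#5=p depends on [4:q]
#6=r depends on [2:r]
#7=t depends on [6:r]
#8=t depends on [7:t]
sources: [0:p, 1:r]
N(rest) = Σ N(rest − s) over sources s of rest; N(one piece) = 1:
  size 1 → [5]=1  [8]=1
  size 2 → [4,5]=1  [5,8]=2  [7,8]=1
  size 3 → [3,4,5]=1  [4,5,8]=3  [5,7,8]=3  [6,7,8]=1
  size 4 → [0,3,4,5]=1  [2,6,7,8]=1  [3,4,5,8]=4  [4,5,7,8]=6  [5,6,7,8]=4
  size 5 → [0,3,4,5,8]=5  [1,2,6,7,8]=1  [2,5,6,7,8]=5  [3,4,5,7,8]=10  [4,5,6,7,8]=10
  size 6 → [0,3,4,5,7,8]=15  [1,2,5,6,7,8]=6  [2,4,5,6,7,8]=15  [3,4,5,6,7,8]=20
  size 7 → [0,3,4,5,6,7,8]=35  [1,2,4,5,6,7,8]=21  [2,3,4,5,6,7,8]=35
  first=0(p) contributes 56
  first=1(r) contributes 70
|[w]| = 126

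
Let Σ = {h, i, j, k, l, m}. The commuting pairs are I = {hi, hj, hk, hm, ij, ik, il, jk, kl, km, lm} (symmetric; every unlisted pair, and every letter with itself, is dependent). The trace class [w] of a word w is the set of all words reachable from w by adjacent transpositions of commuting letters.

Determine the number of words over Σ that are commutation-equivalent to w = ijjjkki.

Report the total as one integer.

210

drop 0:i onto floor
drop 1:j onto floor
drop 2:j onto {1:j}
drop 3:j onto {2:j}
drop 4:k onto floor
drop 5:k onto {4:k}
drop 6:i onto {0:i}
ground layer = {0:i, 1:j, 4:k}
drop-orders for the pieces not yet dropped (sum over which currently-grounded one goes next):
  1 to go: {3} 1  {5} 1  {6} 1
  2 to go: {0,6} 1  {2,3} 1  {3,5} 2  {3,6} 2  {4,5} 1  {5,6} 2
  3 to go: {0,3,6} 3  {0,5,6} 3  {1,2,3} 1  {2,3,5} 3  {2,3,6} 3  {3,4,5} 3  {3,5,6} 6  {4,5,6} 3
  4 to go: {0,2,3,6} 6  {0,3,5,6} 12  {0,4,5,6} 6  {1,2,3,5} 4  {1,2,3,6} 4  {2,3,4,5} 6  {2,3,5,6} 12  {3,4,5,6} 12
  5 to go: {0,1,2,3,6} 10  {0,2,3,5,6} 30  {0,3,4,5,6} 30  {1,2,3,4,5} 10  {1,2,3,5,6} 20  {2,3,4,5,6} 30
  if 0:i drops first: 60 orders
  if 1:j drops first: 90 orders
  if 4:k drops first: 60 orders
heap linearizations: 210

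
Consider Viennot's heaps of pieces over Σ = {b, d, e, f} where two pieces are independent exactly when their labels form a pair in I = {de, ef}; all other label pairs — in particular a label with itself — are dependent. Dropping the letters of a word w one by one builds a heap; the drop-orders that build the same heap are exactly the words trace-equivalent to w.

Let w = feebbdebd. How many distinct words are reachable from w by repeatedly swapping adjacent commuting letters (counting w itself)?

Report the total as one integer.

drop 0:f onto floor
drop 1:e onto floor
drop 2:e onto {1:e}
drop 3:b onto {0:f, 2:e}
drop 4:b onto {3:b}
drop 5:d onto {4:b}
drop 6:e onto {4:b}
drop 7:b onto {5:d, 6:e}
drop 8:d onto {7:b}
ground layer = {0:f, 1:e}
drop-orders for the pieces not yet dropped (sum over which currently-grounded one goes next):
  1 to go: {8} 1
  2 to go: {7,8} 1
  3 to go: {5,7,8} 1  {6,7,8} 1
  4 to go: {5,6,7,8} 2
  5 to go: {4,5,6,7,8} 2
  6 to go: {3,4,5,6,7,8} 2
  7 to go: {0,3,4,5,6,7,8} 2  {2,3,4,5,6,7,8} 2
  if 0:f drops first: 2 orders
  if 1:e drops first: 4 orders
heap linearizations: 6

6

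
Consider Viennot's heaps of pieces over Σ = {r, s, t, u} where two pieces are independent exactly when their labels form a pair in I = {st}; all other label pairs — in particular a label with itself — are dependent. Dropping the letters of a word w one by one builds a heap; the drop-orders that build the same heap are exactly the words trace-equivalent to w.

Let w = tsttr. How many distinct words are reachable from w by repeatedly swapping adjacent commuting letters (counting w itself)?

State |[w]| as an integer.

piece 0:t — minimal
piece 1:s — minimal
piece 2:t rests on {0:t}
piece 3:t rests on {2:t}
piece 4:r rests on {1:s, 3:t}
minimal pieces: {0:t, 1:s}
ways to finish when only these pieces remain (= sum over removing one remaining piece with nothing left below it):
  1 left: {4}→1
  2 left: {1,4}→1  {3,4}→1
  3 left: {1,3,4}→2  {2,3,4}→1
  placing 0:t first → 3 extensions
  placing 1:s first → 1 extensions
total linear extensions = 4

4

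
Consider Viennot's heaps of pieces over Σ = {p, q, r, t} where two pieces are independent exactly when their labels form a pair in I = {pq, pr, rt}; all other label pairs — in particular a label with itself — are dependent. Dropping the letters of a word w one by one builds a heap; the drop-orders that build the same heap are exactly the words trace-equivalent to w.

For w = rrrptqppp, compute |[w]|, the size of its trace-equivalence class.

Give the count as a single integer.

drop 0:r onto floor
drop 1:r onto {0:r}
drop 2:r onto {1:r}
drop 3:p onto floor
drop 4:t onto {3:p}
drop 5:q onto {2:r, 4:t}
drop 6:p onto {4:t}
drop 7:p onto {6:p}
drop 8:p onto {7:p}
ground layer = {0:r, 3:p}
drop-orders for the pieces not yet dropped (sum over which currently-grounded one goes next):
  1 to go: {5} 1  {8} 1
  2 to go: {2,5} 1  {5,8} 2  {7,8} 1
  3 to go: {1,2,5} 1  {2,5,8} 3  {5,7,8} 3  {6,7,8} 1
  4 to go: {0,1,2,5} 1  {1,2,5,8} 4  {2,5,7,8} 6  {5,6,7,8} 4
  5 to go: {0,1,2,5,8} 5  {1,2,5,7,8} 10  {2,5,6,7,8} 10  {4,5,6,7,8} 4
  6 to go: {0,1,2,5,7,8} 15  {1,2,5,6,7,8} 20  {2,4,5,6,7,8} 14  {3,4,5,6,7,8} 4
  7 to go: {0,1,2,5,6,7,8} 35  {1,2,4,5,6,7,8} 34  {2,3,4,5,6,7,8} 18
  if 0:r drops first: 52 orders
  if 3:p drops first: 69 orders
heap linearizations: 121

121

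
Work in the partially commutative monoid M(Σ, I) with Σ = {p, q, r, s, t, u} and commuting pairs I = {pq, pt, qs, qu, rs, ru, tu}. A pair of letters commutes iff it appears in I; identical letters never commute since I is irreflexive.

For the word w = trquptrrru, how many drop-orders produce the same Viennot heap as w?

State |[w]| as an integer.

#0=t has no predecessor
#1=r depends on [0:t]
#2=q depends on [1:r]
#3=u has no predecessor
#4=p depends on [1:r, 3:u]
#5=t depends on [2:q]
#6=r depends on [4:p, 5:t]
#7=r depends on [6:r]
#8=r depends on [7:r]
#9=u depends on [4:p]
sources: [0:t, 3:u]
N(rest) = Σ N(rest − s) over sources s of rest; N(one piece) = 1:
  size 1 → [8]=1  [9]=1
  size 2 → [7,8]=1  [8,9]=2
  size 3 → [6,7,8]=1  [7,8,9]=3
  size 4 → [5,6,7,8]=1  [6,7,8,9]=4
  size 5 → [2,5,6,7,8]=1  [4,6,7,8,9]=4  [5,6,7,8,9]=5
  size 6 → [2,5,6,7,8,9]=6  [3,4,6,7,8,9]=4  [4,5,6,7,8,9]=9
  size 7 → [2,4,5,6,7,8,9]=15  [3,4,5,6,7,8,9]=13
  size 8 → [1,2,4,5,6,7,8,9]=15  [2,3,4,5,6,7,8,9]=28
  first=0(t) contributes 43
  first=3(u) contributes 15
|[w]| = 58

58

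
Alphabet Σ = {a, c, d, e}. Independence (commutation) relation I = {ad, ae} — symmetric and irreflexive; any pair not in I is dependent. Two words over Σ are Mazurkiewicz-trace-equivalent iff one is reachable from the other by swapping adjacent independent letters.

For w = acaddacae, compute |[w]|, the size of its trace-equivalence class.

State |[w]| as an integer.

#0=a has no predecessor
#1=c depends on [0:a]
#2=a depends on [1:c]
#3=d depends on [1:c]
#4=d depends on [3:d]
#5=a depends on [2:a]
#6=c depends on [4:d, 5:a]
#7=a depends on [6:c]
#8=e depends on [6:c]
sources: [0:a]
N(rest) = Σ N(rest − s) over sources s of rest; N(one piece) = 1:
  size 1 → [7]=1  [8]=1
  size 2 → [7,8]=2
  size 3 → [6,7,8]=2
  size 4 → [4,6,7,8]=2  [5,6,7,8]=2
  size 5 → [2,5,6,7,8]=2  [3,4,6,7,8]=2  [4,5,6,7,8]=4
  size 6 → [2,4,5,6,7,8]=6  [3,4,5,6,7,8]=6
  size 7 → [2,3,4,5,6,7,8]=12
  first=0(a) contributes 12

12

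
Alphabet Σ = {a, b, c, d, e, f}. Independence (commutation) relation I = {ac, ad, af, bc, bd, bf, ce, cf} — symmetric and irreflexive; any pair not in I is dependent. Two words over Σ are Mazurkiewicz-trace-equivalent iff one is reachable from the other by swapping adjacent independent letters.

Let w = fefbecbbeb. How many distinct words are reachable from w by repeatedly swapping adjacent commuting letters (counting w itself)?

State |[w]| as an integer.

20

0(f) covers ∅
1(e) covers 0:f
2(f) covers 1:e
3(b) covers 1:e
4(e) covers 2:f, 3:b
5(c) covers ∅
6(b) covers 4:e
7(b) covers 6:b
8(e) covers 7:b
9(b) covers 8:e
floor of heap: 0:f, 5:c
completions by unplaced set U, small U first (add the entries for U minus each lowest piece of U):
  |U|=1: {5}:1  {9}:1
  |U|=2: {5,9}:2  {8,9}:1
  |U|=3: {5,8,9}:3  {7,8,9}:1
  |U|=4: {5,7,8,9}:4  {6,7,8,9}:1
  |U|=5: {4,6,7,8,9}:1  {5,6,7,8,9}:5
  |U|=6: {2,4,6,7,8,9}:1  {3,4,6,7,8,9}:1  {4,5,6,7,8,9}:6
  |U|=7: {2,3,4,6,7,8,9}:2  {2,4,5,6,7,8,9}:7  {3,4,5,6,7,8,9}:7
  |U|=8: {1,2,3,4,6,7,8,9}:2  {2,3,4,5,6,7,8,9}:16
  start at 0(f): 18
  start at 5(c): 2
sum over floor = 20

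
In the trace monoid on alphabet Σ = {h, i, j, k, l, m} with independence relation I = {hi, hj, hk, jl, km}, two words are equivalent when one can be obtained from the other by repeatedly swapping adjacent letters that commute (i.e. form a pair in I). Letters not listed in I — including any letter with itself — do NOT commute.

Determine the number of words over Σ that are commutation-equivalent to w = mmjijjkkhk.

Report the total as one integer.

drop 0:m onto floor
drop 1:m onto {0:m}
drop 2:j onto {1:m}
drop 3:i onto {2:j}
drop 4:j onto {3:i}
drop 5:j onto {4:j}
drop 6:k onto {5:j}
drop 7:k onto {6:k}
drop 8:h onto {1:m}
drop 9:k onto {7:k}
ground layer = {0:m}
drop-orders for the pieces not yet dropped (sum over which currently-grounded one goes next):
  1 to go: {8} 1  {9} 1
  2 to go: {7,9} 1  {8,9} 2
  3 to go: {6,7,9} 1  {7,8,9} 3
  4 to go: {5,6,7,9} 1  {6,7,8,9} 4
  5 to go: {4,5,6,7,9} 1  {5,6,7,8,9} 5
  6 to go: {3,4,5,6,7,9} 1  {4,5,6,7,8,9} 6
  7 to go: {2,3,4,5,6,7,9} 1  {3,4,5,6,7,8,9} 7
  8 to go: {2,3,4,5,6,7,8,9} 8
  if 0:m drops first: 8 orders

8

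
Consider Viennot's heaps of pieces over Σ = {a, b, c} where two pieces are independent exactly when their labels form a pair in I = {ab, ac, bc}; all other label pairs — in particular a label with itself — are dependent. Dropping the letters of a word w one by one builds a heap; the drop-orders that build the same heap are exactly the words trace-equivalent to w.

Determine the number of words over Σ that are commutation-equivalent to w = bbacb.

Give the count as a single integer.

#0=b has no predecessor
#1=b depends on [0:b]
#2=a has no predecessor
#3=c has no predecessor
#4=b depends on [1:b]
sources: [0:b, 2:a, 3:c]
N(rest) = Σ N(rest − s) over sources s of rest; N(one piece) = 1:
  size 1 → [2]=1  [3]=1  [4]=1
  size 2 → [1,4]=1  [2,3]=2  [2,4]=2  [3,4]=2
  size 3 → [0,1,4]=1  [1,2,4]=3  [1,3,4]=3  [2,3,4]=6
  first=0(b) contributes 12
  first=2(a) contributes 4
  first=3(c) contributes 4
|[w]| = 20

20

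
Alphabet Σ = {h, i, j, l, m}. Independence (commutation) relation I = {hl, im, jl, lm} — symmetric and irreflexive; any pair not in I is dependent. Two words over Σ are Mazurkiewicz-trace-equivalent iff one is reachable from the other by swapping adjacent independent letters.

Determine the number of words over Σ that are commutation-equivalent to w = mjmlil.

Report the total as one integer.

10

0(m) covers ∅
1(j) covers 0:m
2(m) covers 1:j
3(l) covers ∅
4(i) covers 1:j, 3:l
5(l) covers 4:i
floor of heap: 0:m, 3:l
completions by unplaced set U, small U first (add the entries for U minus each lowest piece of U):
  |U|=1: {2}:1  {5}:1
  |U|=2: {2,5}:2  {4,5}:1
  |U|=3: {2,4,5}:3  {3,4,5}:1
  |U|=4: {1,2,4,5}:3  {2,3,4,5}:4
  start at 0(m): 7
  start at 3(l): 3
sum over floor = 10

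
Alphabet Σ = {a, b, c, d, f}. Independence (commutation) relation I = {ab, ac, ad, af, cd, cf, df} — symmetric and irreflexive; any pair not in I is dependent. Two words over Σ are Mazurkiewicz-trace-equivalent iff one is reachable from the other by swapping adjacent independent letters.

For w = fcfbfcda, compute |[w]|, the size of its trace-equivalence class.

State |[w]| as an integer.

144

0(f) covers ∅
1(c) covers ∅
2(f) covers 0:f
3(b) covers 1:c, 2:f
4(f) covers 3:b
5(c) covers 3:b
6(d) covers 3:b
7(a) covers ∅
floor of heap: 0:f, 1:c, 7:a
completions by unplaced set U, small U first (add the entries for U minus each lowest piece of U):
  |U|=1: {4}:1  {5}:1  {6}:1  {7}:1
  |U|=2: {4,5}:2  {4,6}:2  {4,7}:2  {5,6}:2  {5,7}:2  {6,7}:2
  |U|=3: {4,5,6}:6  {4,5,7}:6  {4,6,7}:6  {5,6,7}:6
  |U|=4: {3,4,5,6}:6  {4,5,6,7}:24
  |U|=5: {1,3,4,5,6}:6  {2,3,4,5,6}:6  {3,4,5,6,7}:30
  |U|=6: {0,2,3,4,5,6}:6  {1,2,3,4,5,6}:12  {1,3,4,5,6,7}:36  {2,3,4,5,6,7}:36
  start at 0(f): 84
  start at 1(c): 42
  start at 7(a): 18
sum over floor = 144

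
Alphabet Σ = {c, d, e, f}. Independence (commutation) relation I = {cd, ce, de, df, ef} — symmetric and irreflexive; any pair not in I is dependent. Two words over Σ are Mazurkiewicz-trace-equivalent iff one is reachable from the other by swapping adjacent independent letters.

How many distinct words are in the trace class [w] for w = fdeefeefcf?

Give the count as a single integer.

1260

piece 0:f — minimal
piece 1:d — minimal
piece 2:e — minimal
piece 3:e rests on {2:e}
piece 4:f rests on {0:f}
piece 5:e rests on {3:e}
piece 6:e rests on {5:e}
piece 7:f rests on {4:f}
piece 8:c rests on {7:f}
piece 9:f rests on {8:c}
minimal pieces: {0:f, 1:d, 2:e}
ways to finish when only these pieces remain (= sum over removing one remaining piece with nothing left below it):
  1 left: {1}→1  {6}→1  {9}→1
  2 left: {1,6}→2  {1,9}→2  {5,6}→1  {6,9}→2  {8,9}→1
  3 left: {1,5,6}→3  {1,6,9}→6  {1,8,9}→3  {3,5,6}→1  {5,6,9}→3  {6,8,9}→3  {7,8,9}→1
  4 left: {1,3,5,6}→4  {1,5,6,9}→12  {1,6,8,9}→12  {1,7,8,9}→4  {2,3,5,6}→1  {3,5,6,9}→4  {4,7,8,9}→1  {5,6,8,9}→6  {6,7,8,9}→4
  5 left: {0,4,7,8,9}→1  {1,2,3,5,6}→5  {1,3,5,6,9}→20  {1,4,7,8,9}→5  {1,5,6,8,9}→30  {1,6,7,8,9}→20  {2,3,5,6,9}→5  {3,5,6,8,9}→10  {4,6,7,8,9}→5  {5,6,7,8,9}→10
  6 left: {0,1,4,7,8,9}→6  {0,4,6,7,8,9}→6  {1,2,3,5,6,9}→30  {1,3,5,6,8,9}→60  {1,4,6,7,8,9}→30  {1,5,6,7,8,9}→60  {2,3,5,6,8,9}→15  {3,5,6,7,8,9}→20  {4,5,6,7,8,9}→15
  7 left: {0,1,4,6,7,8,9}→42  {0,4,5,6,7,8,9}→21  {1,2,3,5,6,8,9}→105  {1,3,5,6,7,8,9}→140  {1,4,5,6,7,8,9}→105  {2,3,5,6,7,8,9}→35  {3,4,5,6,7,8,9}→35
  8 left: {0,1,4,5,6,7,8,9}→168  {0,3,4,5,6,7,8,9}→56  {1,2,3,5,6,7,8,9}→280  {1,3,4,5,6,7,8,9}→280  {2,3,4,5,6,7,8,9}→70
  placing 0:f first → 630 extensions
  placing 1:d first → 126 extensions
  placing 2:e first → 504 extensions
total linear extensions = 1260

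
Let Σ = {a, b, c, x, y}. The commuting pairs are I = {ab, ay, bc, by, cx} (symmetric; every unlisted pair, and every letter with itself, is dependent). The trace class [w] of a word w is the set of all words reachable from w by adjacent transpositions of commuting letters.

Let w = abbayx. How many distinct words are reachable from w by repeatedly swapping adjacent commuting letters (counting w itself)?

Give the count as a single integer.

piece 0:a — minimal
piece 1:b — minimal
piece 2:b rests on {1:b}
piece 3:a rests on {0:a}
piece 4:y — minimal
piece 5:x rests on {2:b, 3:a, 4:y}
minimal pieces: {0:a, 1:b, 4:y}
ways to finish when only these pieces remain (= sum over removing one remaining piece with nothing left below it):
  1 left: {5}→1
  2 left: {2,5}→1  {3,5}→1  {4,5}→1
  3 left: {0,3,5}→1  {1,2,5}→1  {2,3,5}→2  {2,4,5}→2  {3,4,5}→2
  4 left: {0,2,3,5}→3  {0,3,4,5}→3  {1,2,3,5}→3  {1,2,4,5}→3  {2,3,4,5}→6
  placing 0:a first → 12 extensions
  placing 1:b first → 12 extensions
  placing 4:y first → 6 extensions
total linear extensions = 30

30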